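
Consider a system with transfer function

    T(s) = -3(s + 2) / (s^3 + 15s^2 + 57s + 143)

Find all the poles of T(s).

The poles are the roots of the denominator s^3 + 15s^2 + 57s + 143 = 0.
Trying s = -11: the polynomial evaluates to 0, so (s + 11) is a factor.
Dividing out leaves s^2 + 4s + 13 = 0.
The quadratic formula then gives s = -2 ± 3j.

s = -2 ± 3j, -11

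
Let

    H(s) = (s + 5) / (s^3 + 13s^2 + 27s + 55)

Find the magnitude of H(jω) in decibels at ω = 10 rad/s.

Substitute s = j10: numerator = 5 + j10, denominator = -1245 - j730.
|H(j10)| = |5 + j10| / |-1245 - j730| = 11.180 / 1443.2 ≈ 0.007747.
In decibels: 20·log₁₀(0.007747) ≈ -42.2 dB.

|H(j10)|_dB ≈ -42.2 dB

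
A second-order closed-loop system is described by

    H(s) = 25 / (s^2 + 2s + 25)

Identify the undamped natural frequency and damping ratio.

ωₙ = 5 rad/s, ζ = 0.2

Compare the denominator to the standard form s^2 + 2ζωₙs + ωₙ².
ωₙ² = 25, so ωₙ = 5 rad/s.
2ζωₙ = 2, so ζ = 2/(2·5) = 0.2.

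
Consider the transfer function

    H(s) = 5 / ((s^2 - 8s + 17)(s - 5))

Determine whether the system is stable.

The poles can be read from the denominator factors: s = 4 + j, 4 - j, 5.
Since the pole(s) at s = 4 ± j, 5 lie in the right half-plane, the system is unstable.

unstable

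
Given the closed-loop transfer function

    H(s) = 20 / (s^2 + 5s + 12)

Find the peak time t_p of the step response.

t_p ≈ 1.310 s

Comparing s^2 + 5s + 12 to s^2 + 2ζωₙs + ωₙ²: ωₙ = √12 ≈ 3.464 rad/s and ζ = 5/(2·√12) ≈ 0.7217.
ζωₙ = 5/2 = 2.5, so ω_d = ωₙ√(1−ζ²) = √(ωₙ² − (ζωₙ)²) = √(12 − 2.5²) = √5.75 ≈ 2.398 rad/s.
t_p = π/ω_d = π/2.398 ≈ 1.310 s.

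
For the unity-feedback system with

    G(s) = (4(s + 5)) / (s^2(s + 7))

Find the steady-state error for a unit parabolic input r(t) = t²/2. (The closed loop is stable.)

e_ss = 0.3500

G(s) has 2 poles at the origin.
This is a Type 2 system. Ka = lim_{s→0} s^2·G(s) = 20/7.
e_ss = 1/Ka = 1/(20/7) = 7/20 ≈ 0.3500.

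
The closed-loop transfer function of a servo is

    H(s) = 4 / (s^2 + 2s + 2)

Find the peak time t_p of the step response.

Comparing s^2 + 2s + 2 to s^2 + 2ζωₙs + ωₙ²: ωₙ = √2 ≈ 1.414 rad/s and ζ = 2/(2·√2) ≈ 0.7071.
ζωₙ = 2/2 = 1, so ω_d = ωₙ√(1−ζ²) = √(ωₙ² − (ζωₙ)²) = √(2 − 1²) = √1 = 1 rad/s.
t_p = π/ω_d = π/1 ≈ 3.142 s.

t_p ≈ 3.142 s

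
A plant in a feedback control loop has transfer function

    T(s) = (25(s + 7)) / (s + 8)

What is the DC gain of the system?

At s = 0 each factor (s + a) contributes a and each (s^2 + bs + c) contributes c.
T(0) = 25·(7) / ((8)) = 175/8 = 175/8.

T(0) = 175/8 ≈ 21.88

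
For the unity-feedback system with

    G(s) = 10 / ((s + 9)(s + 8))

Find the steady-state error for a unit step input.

G(s) has no poles at the origin.
This is a Type 0 system. Kp = lim_{s→0} G(s) = 10/72 = 5/36.
e_ss = 1/(1 + Kp) = 1/(1 + 5/36) = 36/41 ≈ 0.8780.

e_ss = 0.8780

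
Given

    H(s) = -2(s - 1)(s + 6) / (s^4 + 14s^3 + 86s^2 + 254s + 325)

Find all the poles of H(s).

s = -4 + 3j, -4 - 3j, -3 + 2j, -3 - 2j

The poles are the roots of the denominator s^4 + 14s^3 + 86s^2 + 254s + 325 = 0.
No real roots exist; factor into two real quadratics: (s^2 + 8s + 25)(s^2 + 6s + 13) = 0.
Each quadratic gives a conjugate pair via the quadratic formula.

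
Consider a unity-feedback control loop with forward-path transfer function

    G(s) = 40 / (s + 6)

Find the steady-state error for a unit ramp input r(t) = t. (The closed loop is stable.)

e_ss = ∞

G(s) has no poles at the origin.
This is a Type 0 system; Kv = lim_{s→0} s·G(s) = 0, so the steady-state error for a ramp input is infinite.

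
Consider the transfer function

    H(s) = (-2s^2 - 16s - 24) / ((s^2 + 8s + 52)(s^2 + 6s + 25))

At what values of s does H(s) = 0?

Set the numerator to zero: -2s^2 - 16s - 24 = 0, i.e. -2·(s^2 + 8s + 12) = 0.
Factoring: (s + 2)(s + 6) = 0.

s = -2, -6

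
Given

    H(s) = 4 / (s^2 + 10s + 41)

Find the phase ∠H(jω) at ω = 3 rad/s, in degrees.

At s = j3: numerator = 4, denominator = 32 + j30.
∠H = ∠num − ∠den = 0° − (43.152°) = -43.15°.

∠H(j3) ≈ -43.15°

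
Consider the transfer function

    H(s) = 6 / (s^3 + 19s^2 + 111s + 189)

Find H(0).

H(0) = 2/63 ≈ 0.03175

Set s = 0: H(0) = (6) / (189) = 2/63.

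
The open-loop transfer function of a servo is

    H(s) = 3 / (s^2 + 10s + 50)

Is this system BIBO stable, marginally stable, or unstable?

stable

The poles can be read from the denominator factors: s = -5 + 5j, -5 - 5j.
Since all poles lie strictly in the left half-plane, the system is stable.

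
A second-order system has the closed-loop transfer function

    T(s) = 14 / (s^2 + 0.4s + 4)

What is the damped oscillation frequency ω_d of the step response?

Comparing s^2 + 0.4s + 4 to s^2 + 2ζωₙs + ωₙ²: ωₙ = 2 rad/s and ζ = 0.4/(2·2) = 0.1.
ζωₙ = 0.4/2 = 0.2, so ω_d = ωₙ√(1−ζ²) = √(ωₙ² − (ζωₙ)²) = √(4 − 0.2²) = √3.96 ≈ 1.990 rad/s.

ω_d ≈ 1.990 rad/s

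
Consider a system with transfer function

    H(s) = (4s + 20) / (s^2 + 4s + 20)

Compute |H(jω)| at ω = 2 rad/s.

|H(j2)| ≈ 1.204

Substitute s = j2: numerator = 20 + j8, denominator = 16 + j8.
|H(j2)| = |20 + j8| / |16 + j8| = 21.541 / 17.889 ≈ 1.204.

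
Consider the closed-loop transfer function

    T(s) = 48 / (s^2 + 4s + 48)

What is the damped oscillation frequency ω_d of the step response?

Comparing s^2 + 4s + 48 to s^2 + 2ζωₙs + ωₙ²: ωₙ = √48 ≈ 6.928 rad/s and ζ = 4/(2·√48) ≈ 0.2887.
ζωₙ = 4/2 = 2, so ω_d = ωₙ√(1−ζ²) = √(ωₙ² − (ζωₙ)²) = √(48 − 2²) = √44 ≈ 6.633 rad/s.

ω_d ≈ 6.633 rad/s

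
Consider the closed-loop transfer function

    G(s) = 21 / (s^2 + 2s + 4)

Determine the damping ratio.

ζ = 0.5

Compare the denominator to the standard form s^2 + 2ζωₙs + ωₙ².
ωₙ² = 4, so ωₙ = 2 rad/s.
2ζωₙ = 2, so ζ = 2/(2·2) = 0.5.
With ζ = 0.5 the response is underdamped.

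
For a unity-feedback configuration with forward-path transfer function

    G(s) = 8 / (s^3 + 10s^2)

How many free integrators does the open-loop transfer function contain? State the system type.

Type 2

Factor s from the denominator: s^3 + 10s^2 = s^2·(s + 10).
There are 2 poles at the origin, so the system is Type 2.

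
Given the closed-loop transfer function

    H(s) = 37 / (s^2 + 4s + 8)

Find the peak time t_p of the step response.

Comparing s^2 + 4s + 8 to s^2 + 2ζωₙs + ωₙ²: ωₙ = √8 ≈ 2.828 rad/s and ζ = 4/(2·√8) ≈ 0.7071.
ζωₙ = 4/2 = 2, so ω_d = ωₙ√(1−ζ²) = √(ωₙ² − (ζωₙ)²) = √(8 − 2²) = √4 = 2 rad/s.
t_p = π/ω_d = π/2 ≈ 1.571 s.

t_p ≈ 1.571 s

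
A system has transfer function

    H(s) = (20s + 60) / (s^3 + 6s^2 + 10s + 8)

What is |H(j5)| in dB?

Substitute s = j5: numerator = 60 + j100, denominator = -142 - j75.
|H(j5)| = |60 + j100| / |-142 - j75| = 116.62 / 160.59 ≈ 0.7262.
In decibels: 20·log₁₀(0.7262) ≈ -2.78 dB.

|H(j5)|_dB ≈ -2.78 dB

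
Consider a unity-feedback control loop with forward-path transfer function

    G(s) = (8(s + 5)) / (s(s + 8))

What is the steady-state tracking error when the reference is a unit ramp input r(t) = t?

e_ss = 0.2000

G(s) has one pole at the origin.
This is a Type 1 system. Kv = lim_{s→0} s·G(s) = 40/8 = 5.
e_ss = 1/Kv = 1/(5) = 1/5 ≈ 0.2000.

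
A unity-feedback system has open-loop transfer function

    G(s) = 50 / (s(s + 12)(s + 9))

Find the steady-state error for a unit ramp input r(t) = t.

G(s) has one pole at the origin.
This is a Type 1 system. Kv = lim_{s→0} s·G(s) = 50/108 = 25/54.
e_ss = 1/Kv = 1/(25/54) = 54/25 ≈ 2.160.

e_ss = 2.160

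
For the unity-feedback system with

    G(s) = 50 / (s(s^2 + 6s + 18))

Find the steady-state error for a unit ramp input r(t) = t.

G(s) has one pole at the origin.
This is a Type 1 system. Kv = lim_{s→0} s·G(s) = 50/18 = 25/9.
e_ss = 1/Kv = 1/(25/9) = 9/25 ≈ 0.3600.

e_ss = 0.3600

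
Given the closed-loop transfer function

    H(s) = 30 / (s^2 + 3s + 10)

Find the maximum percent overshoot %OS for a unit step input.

%OS ≈ 18.4%

Comparing s^2 + 3s + 10 to s^2 + 2ζωₙs + ωₙ²: ωₙ = √10 ≈ 3.162 rad/s and ζ = 3/(2·√10) ≈ 0.4743.
%OS = 100·exp(−πζ/√(1−ζ²)) = 100·exp(−π·0.4743/√(1−0.4743²)) ≈ 18.4%.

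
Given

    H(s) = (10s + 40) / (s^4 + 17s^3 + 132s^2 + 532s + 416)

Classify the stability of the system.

stable

The denominator s^4 + 17s^3 + 132s^2 + 532s + 416 factors as (s^2 + 8s + 52)(s + 8)(s + 1), giving poles at s = -4 + 6j, -4 - 6j, -8, -1.
Since all poles lie strictly in the left half-plane, the system is stable.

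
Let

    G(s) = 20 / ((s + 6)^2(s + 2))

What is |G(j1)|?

|G(j1)| ≈ 0.2417

Substitute s = j1: numerator = 20, denominator = 58 + j59.
|G(j1)| = |20| / |58 + j59| = 20 / 82.735 ≈ 0.2417.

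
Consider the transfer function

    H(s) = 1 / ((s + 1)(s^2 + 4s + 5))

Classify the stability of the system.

The poles can be read from the denominator factors: s = -1, -2 + j, -2 - j.
Since all poles lie strictly in the left half-plane, the system is stable.

stable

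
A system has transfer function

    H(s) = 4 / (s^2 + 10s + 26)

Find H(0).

Set s = 0: H(0) = (4) / (26) = 2/13.

H(0) = 2/13 ≈ 0.1538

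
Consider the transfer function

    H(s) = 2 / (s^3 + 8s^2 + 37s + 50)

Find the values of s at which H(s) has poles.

The poles are the roots of the denominator s^3 + 8s^2 + 37s + 50 = 0.
Trying s = -2: the polynomial evaluates to 0, so (s + 2) is a factor.
Dividing out leaves s^2 + 6s + 25 = 0.
The quadratic formula then gives s = -3 ± 4j.

s = -3 ± 4j, -2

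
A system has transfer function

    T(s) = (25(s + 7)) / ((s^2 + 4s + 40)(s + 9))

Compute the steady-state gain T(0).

At s = 0 each factor (s + a) contributes a and each (s^2 + bs + c) contributes c.
T(0) = 25·(7) / ((40) · (9)) = 175/360 = 35/72.

T(0) = 35/72 ≈ 0.4861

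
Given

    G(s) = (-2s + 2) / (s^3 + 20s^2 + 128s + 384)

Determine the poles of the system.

s = -4 + 4j, -4 - 4j, -12

The poles are the roots of the denominator s^3 + 20s^2 + 128s + 384 = 0.
Trying s = -12: the polynomial evaluates to 0, so (s + 12) is a factor.
Dividing out leaves s^2 + 8s + 32 = 0.
The quadratic formula then gives s = -4 ± 4j.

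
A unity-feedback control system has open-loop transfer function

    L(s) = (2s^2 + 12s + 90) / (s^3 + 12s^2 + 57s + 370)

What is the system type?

Type 0

The denominator has no factor of s at the origin — no free integrator — so this is a Type 0 system.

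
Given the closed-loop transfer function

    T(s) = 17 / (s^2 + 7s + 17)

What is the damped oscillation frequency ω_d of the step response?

ω_d ≈ 2.179 rad/s

Comparing s^2 + 7s + 17 to s^2 + 2ζωₙs + ωₙ²: ωₙ = √17 ≈ 4.123 rad/s and ζ = 7/(2·√17) ≈ 0.8489.
ζωₙ = 7/2 = 3.5, so ω_d = ωₙ√(1−ζ²) = √(ωₙ² − (ζωₙ)²) = √(17 − 3.5²) = √4.75 ≈ 2.179 rad/s.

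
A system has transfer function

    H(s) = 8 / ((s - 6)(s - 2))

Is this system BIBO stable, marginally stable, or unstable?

unstable

The poles can be read from the denominator factors: s = 6, 2.
Since the pole(s) at s = 6, 2 lie in the right half-plane, the system is unstable.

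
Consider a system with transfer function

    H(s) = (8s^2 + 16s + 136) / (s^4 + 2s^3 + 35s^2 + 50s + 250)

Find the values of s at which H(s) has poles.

s = 5j, -5j, -1 + 3j, -1 - 3j

The poles are the roots of the denominator s^4 + 2s^3 + 35s^2 + 50s + 250 = 0.
No real roots exist; factor into two real quadratics: (s^2 + 25)(s^2 + 2s + 10) = 0.
Each quadratic gives a conjugate pair via the quadratic formula.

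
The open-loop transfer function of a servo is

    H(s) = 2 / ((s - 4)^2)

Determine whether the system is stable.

The poles can be read from the denominator factors: s = 4, 4.
Since the pole(s) at s = 4, 4 lie in the right half-plane, the system is unstable.

unstable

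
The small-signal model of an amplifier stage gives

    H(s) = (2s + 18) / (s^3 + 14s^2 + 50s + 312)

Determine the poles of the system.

s = -1 + 5j, -1 - 5j, -12

The poles are the roots of the denominator s^3 + 14s^2 + 50s + 312 = 0.
Trying s = -12: the polynomial evaluates to 0, so (s + 12) is a factor.
Dividing out leaves s^2 + 2s + 26 = 0.
The quadratic formula then gives s = -1 ± 5j.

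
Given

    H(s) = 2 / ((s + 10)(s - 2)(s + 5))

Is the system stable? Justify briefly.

The poles can be read from the denominator factors: s = -10, 2, -5.
Since the pole(s) at s = 2 lie in the right half-plane, the system is unstable.

unstable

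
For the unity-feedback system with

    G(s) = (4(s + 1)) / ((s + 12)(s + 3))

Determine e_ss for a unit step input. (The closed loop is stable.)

e_ss = 0.9000

G(s) has no poles at the origin.
This is a Type 0 system. Kp = lim_{s→0} G(s) = 4/36 = 1/9.
e_ss = 1/(1 + Kp) = 1/(1 + 1/9) = 9/10 ≈ 0.9000.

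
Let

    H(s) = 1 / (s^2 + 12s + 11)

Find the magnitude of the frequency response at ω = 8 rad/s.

Substitute s = j8: numerator = 1, denominator = -53 + j96.
|H(j8)| = |1| / |-53 + j96| = 1 / 109.66 ≈ 0.009119.

|H(j8)| ≈ 0.009119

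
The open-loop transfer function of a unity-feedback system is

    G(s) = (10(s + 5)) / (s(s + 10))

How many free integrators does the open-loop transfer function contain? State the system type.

Type 1

The denominator has 1 factor of s at the origin (free integrator), so this is a Type 1 system.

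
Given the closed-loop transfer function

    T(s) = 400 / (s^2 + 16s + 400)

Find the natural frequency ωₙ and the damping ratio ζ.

ωₙ = 20 rad/s, ζ = 0.4

Compare the denominator to the standard form s^2 + 2ζωₙs + ωₙ².
ωₙ² = 400, so ωₙ = 20 rad/s.
2ζωₙ = 16, so ζ = 16/(2·20) = 0.4.
With ζ = 0.4 the response is underdamped.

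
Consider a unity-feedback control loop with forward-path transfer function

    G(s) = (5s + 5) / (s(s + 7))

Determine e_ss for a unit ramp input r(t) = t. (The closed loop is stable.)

G(s) has one pole at the origin.
This is a Type 1 system. Kv = lim_{s→0} s·G(s) = 5/7.
e_ss = 1/Kv = 1/(5/7) = 7/5 ≈ 1.400.

e_ss = 1.400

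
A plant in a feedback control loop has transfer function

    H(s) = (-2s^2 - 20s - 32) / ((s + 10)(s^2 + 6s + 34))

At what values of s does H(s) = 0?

Set the numerator to zero: -2s^2 - 20s - 32 = 0, i.e. -2·(s^2 + 10s + 16) = 0.
Factoring: (s + 2)(s + 8) = 0.

s = -2, -8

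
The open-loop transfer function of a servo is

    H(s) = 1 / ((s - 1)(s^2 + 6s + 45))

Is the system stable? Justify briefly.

The poles can be read from the denominator factors: s = 1, -3 ± 6j.
Since the pole(s) at s = 1 lie in the right half-plane, the system is unstable.

unstable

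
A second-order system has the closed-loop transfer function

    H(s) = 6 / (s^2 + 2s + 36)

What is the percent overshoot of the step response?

Comparing s^2 + 2s + 36 to s^2 + 2ζωₙs + ωₙ²: ωₙ = 6 rad/s and ζ = 2/(2·6) ≈ 0.1667.
%OS = 100·exp(−πζ/√(1−ζ²)) = 100·exp(−π·0.1667/√(1−0.1667²)) ≈ 58.8%.

%OS ≈ 58.8%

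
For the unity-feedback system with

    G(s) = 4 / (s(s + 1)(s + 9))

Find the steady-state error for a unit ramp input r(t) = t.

e_ss = 2.250

G(s) has one pole at the origin.
This is a Type 1 system. Kv = lim_{s→0} s·G(s) = 4/9.
e_ss = 1/Kv = 1/(4/9) = 9/4 ≈ 2.250.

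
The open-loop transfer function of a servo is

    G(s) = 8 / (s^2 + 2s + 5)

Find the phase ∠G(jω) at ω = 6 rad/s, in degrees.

∠G(j6) ≈ -158.8°

At s = j6: numerator = 8, denominator = -31 + j12.
∠G = ∠num − ∠den = 0° − (158.84°) = -158.8°.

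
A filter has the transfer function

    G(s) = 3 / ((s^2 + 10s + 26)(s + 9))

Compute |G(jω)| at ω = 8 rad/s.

|G(j8)| ≈ 0.002813

Substitute s = j8: numerator = 3, denominator = -982 + j416.
|G(j8)| = |3| / |-982 + j416| = 3 / 1066.5 ≈ 0.002813.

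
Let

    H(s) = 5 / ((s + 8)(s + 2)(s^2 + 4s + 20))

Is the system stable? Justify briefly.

stable

The poles can be read from the denominator factors: s = -8, -2, -2 ± 4j.
Since all poles lie strictly in the left half-plane, the system is stable.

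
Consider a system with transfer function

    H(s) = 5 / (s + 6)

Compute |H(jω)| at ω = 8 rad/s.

|H(j8)| = 0.5000

Substitute s = j8: numerator = 5, denominator = 6 + j8.
|H(j8)| = |5| / |6 + j8| = 5 / 10 = 0.5000.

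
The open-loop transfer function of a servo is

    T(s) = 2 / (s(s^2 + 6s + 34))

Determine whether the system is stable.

The poles can be read from the denominator factors: s = 0, -3 ± 5j.
Since the simple pole(s) at s = 0 lie on the jω-axis with none in the right half-plane, the system is marginally stable.

marginally stable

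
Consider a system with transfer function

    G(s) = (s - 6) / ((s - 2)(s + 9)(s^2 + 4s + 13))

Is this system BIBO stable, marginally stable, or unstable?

The poles can be read from the denominator factors: s = 2, -9, -2 + 3j, -2 - 3j.
Since the pole(s) at s = 2 lie in the right half-plane, the system is unstable.

unstable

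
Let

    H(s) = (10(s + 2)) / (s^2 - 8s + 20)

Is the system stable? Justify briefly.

unstable

The poles can be read from the denominator factors: s = 4 ± 2j.
Since the pole(s) at s = 4 + 2j, 4 - 2j lie in the right half-plane, the system is unstable.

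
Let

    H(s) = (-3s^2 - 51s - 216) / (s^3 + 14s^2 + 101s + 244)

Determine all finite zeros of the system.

Set the numerator to zero: -3s^2 - 51s - 216 = 0, i.e. -3·(s^2 + 17s + 72) = 0.
Factoring: (s + 8)(s + 9) = 0.

s = -8, -9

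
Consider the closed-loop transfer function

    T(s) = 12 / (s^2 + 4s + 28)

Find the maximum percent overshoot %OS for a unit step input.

%OS ≈ 27.7%

Comparing s^2 + 4s + 28 to s^2 + 2ζωₙs + ωₙ²: ωₙ = √28 ≈ 5.292 rad/s and ζ = 4/(2·√28) ≈ 0.3780.
%OS = 100·exp(−πζ/√(1−ζ²)) = 100·exp(−π·0.3780/√(1−0.3780²)) ≈ 27.7%.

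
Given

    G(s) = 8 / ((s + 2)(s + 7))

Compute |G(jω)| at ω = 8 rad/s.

Substitute s = j8: numerator = 8, denominator = -50 + j72.
|G(j8)| = |8| / |-50 + j72| = 8 / 87.658 ≈ 0.09126.

|G(j8)| ≈ 0.09126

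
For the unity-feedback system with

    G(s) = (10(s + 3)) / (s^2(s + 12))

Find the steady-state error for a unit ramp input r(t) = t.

e_ss = 0

G(s) has 2 poles at the origin.
This is a Type 2 system; for a ramp input the steady-state error is zero.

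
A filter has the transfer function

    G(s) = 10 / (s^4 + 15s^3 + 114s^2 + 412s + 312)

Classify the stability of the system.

The denominator s^4 + 15s^3 + 114s^2 + 412s + 312 factors as (s + 1)(s + 6)(s^2 + 8s + 52), giving poles at s = -1, -6, -4 + 6j, -4 - 6j.
Since all poles lie strictly in the left half-plane, the system is stable.

stable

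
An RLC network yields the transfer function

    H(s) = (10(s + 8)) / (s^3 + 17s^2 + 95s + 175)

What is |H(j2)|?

Substitute s = j2: numerator = 80 + j20, denominator = 107 + j182.
|H(j2)| = |80 + j20| / |107 + j182| = 82.462 / 211.12 ≈ 0.3906.

|H(j2)| ≈ 0.3906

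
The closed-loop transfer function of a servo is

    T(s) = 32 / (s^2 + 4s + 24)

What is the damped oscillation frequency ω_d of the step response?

Comparing s^2 + 4s + 24 to s^2 + 2ζωₙs + ωₙ²: ωₙ = √24 ≈ 4.899 rad/s and ζ = 4/(2·√24) ≈ 0.4082.
ζωₙ = 4/2 = 2, so ω_d = ωₙ√(1−ζ²) = √(ωₙ² − (ζωₙ)²) = √(24 − 2²) = √20 ≈ 4.472 rad/s.

ω_d ≈ 4.472 rad/s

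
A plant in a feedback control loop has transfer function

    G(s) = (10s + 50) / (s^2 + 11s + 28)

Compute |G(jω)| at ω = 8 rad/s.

|G(j8)| ≈ 0.9922

Substitute s = j8: numerator = 50 + j80, denominator = -36 + j88.
|G(j8)| = |50 + j80| / |-36 + j88| = 94.340 / 95.079 ≈ 0.9922.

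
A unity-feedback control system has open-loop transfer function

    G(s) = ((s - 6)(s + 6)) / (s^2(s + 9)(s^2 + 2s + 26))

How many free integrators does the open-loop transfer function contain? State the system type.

Type 2

The denominator has 2 factors of s at the origin (free integrators), so this is a Type 2 system.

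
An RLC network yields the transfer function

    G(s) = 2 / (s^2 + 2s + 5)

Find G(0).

G(0) = 2/5 ≈ 0.4000

Set s = 0: G(0) = (2) / (5) = 2/5.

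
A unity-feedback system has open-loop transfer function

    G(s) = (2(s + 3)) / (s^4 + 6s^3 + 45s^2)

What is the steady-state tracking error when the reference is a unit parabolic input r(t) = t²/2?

e_ss = 7.500

G(s) has 2 poles at the origin.
This is a Type 2 system. Ka = lim_{s→0} s^2·G(s) = 6/45 = 2/15.
e_ss = 1/Ka = 1/(2/15) = 15/2 ≈ 7.500.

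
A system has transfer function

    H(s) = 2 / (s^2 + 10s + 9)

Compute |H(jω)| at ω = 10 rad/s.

|H(j10)| ≈ 0.01479

Substitute s = j10: numerator = 2, denominator = -91 + j100.
|H(j10)| = |2| / |-91 + j100| = 2 / 135.21 ≈ 0.01479.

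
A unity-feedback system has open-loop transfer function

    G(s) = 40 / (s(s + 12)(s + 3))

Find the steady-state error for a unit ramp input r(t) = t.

e_ss = 0.9000

G(s) has one pole at the origin.
This is a Type 1 system. Kv = lim_{s→0} s·G(s) = 40/36 = 10/9.
e_ss = 1/Kv = 1/(10/9) = 9/10 ≈ 0.9000.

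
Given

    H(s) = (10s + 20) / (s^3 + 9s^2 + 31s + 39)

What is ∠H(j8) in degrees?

At s = j8: numerator = 20 + j80, denominator = -537 - j264.
∠H = ∠num − ∠den = 75.964° − (-153.82°) = 229.8°, which wraps to -130.2°.

∠H(j8) ≈ -130.2°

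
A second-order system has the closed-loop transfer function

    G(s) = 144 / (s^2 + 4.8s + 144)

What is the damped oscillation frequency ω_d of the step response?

Comparing s^2 + 4.8s + 144 to s^2 + 2ζωₙs + ωₙ²: ωₙ = 12 rad/s and ζ = 4.8/(2·12) = 0.2.
ζωₙ = 4.8/2 = 2.4, so ω_d = ωₙ√(1−ζ²) = √(ωₙ² − (ζωₙ)²) = √(144 − 2.4²) = √138.24 ≈ 11.76 rad/s.

ω_d ≈ 11.76 rad/s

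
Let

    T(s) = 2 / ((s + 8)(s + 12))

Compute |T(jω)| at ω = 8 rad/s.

Substitute s = j8: numerator = 2, denominator = 32 + j160.
|T(j8)| = |2| / |32 + j160| = 2 / 163.17 ≈ 0.01226.

|T(j8)| ≈ 0.01226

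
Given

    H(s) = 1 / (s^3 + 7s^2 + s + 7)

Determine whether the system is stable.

The denominator s^3 + 7s^2 + s + 7 factors as (s^2 + 1)(s + 7), giving poles at s = j, -j, -7.
Since the simple pole(s) at s = ±j lie on the jω-axis with none in the right half-plane, the system is marginally stable.

marginally stable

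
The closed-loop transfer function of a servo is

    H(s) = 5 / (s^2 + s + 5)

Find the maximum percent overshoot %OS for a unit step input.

Comparing s^2 + s + 5 to s^2 + 2ζωₙs + ωₙ²: ωₙ = √5 ≈ 2.236 rad/s and ζ = 1/(2·√5) ≈ 0.2236.
%OS = 100·exp(−πζ/√(1−ζ²)) = 100·exp(−π·0.2236/√(1−0.2236²)) ≈ 48.6%.

%OS ≈ 48.6%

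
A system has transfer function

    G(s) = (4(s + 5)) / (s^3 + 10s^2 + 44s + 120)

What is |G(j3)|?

Substitute s = j3: numerator = 20 + j12, denominator = 30 + j105.
|G(j3)| = |20 + j12| / |30 + j105| = 23.324 / 109.20 ≈ 0.2136.

|G(j3)| ≈ 0.2136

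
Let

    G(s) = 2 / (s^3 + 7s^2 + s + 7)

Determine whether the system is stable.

marginally stable

The denominator s^3 + 7s^2 + s + 7 factors as (s^2 + 1)(s + 7), giving poles at s = ±j, -7.
Since the simple pole(s) at s = ±j lie on the jω-axis with none in the right half-plane, the system is marginally stable.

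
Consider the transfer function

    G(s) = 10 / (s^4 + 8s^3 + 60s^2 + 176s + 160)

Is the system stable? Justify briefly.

The denominator s^4 + 8s^3 + 60s^2 + 176s + 160 factors as (s^2 + 4s + 40)(s + 2)^2, giving poles at s = -2 + 6j, -2 - 6j, -2, -2.
Since all poles lie strictly in the left half-plane, the system is stable.

stable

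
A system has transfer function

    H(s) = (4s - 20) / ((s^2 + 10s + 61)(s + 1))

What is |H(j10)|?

|H(j10)| ≈ 0.04146

Substitute s = j10: numerator = -20 + j40, denominator = -1039 - j290.
|H(j10)| = |-20 + j40| / |-1039 - j290| = 44.721 / 1078.7 ≈ 0.04146.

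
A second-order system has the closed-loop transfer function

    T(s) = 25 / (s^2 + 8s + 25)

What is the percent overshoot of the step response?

%OS ≈ 1.52%

Comparing s^2 + 8s + 25 to s^2 + 2ζωₙs + ωₙ²: ωₙ = 5 rad/s and ζ = 8/(2·5) = 0.8.
%OS = 100·exp(−πζ/√(1−ζ²)) = 100·exp(−π·0.8/√(1−0.8²)) ≈ 1.52%.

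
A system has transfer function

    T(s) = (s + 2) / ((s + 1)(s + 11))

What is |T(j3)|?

|T(j3)| = 0.1000

Substitute s = j3: numerator = 2 + j3, denominator = 2 + j36.
|T(j3)| = |2 + j3| / |2 + j36| = 3.6056 / 36.056 = 0.1000.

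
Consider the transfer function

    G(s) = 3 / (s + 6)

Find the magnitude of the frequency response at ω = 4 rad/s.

Substitute s = j4: numerator = 3, denominator = 6 + j4.
|G(j4)| = |3| / |6 + j4| = 3 / 7.2111 ≈ 0.4160.

|G(j4)| ≈ 0.4160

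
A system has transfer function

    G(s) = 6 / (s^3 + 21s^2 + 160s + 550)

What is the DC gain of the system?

Set s = 0: G(0) = (6) / (550) = 3/275.

G(0) = 3/275 ≈ 0.01091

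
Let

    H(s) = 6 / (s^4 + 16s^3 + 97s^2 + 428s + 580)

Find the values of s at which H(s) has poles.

s = -2 + 5j, -2 - 5j, -10, -2

The poles are the roots of the denominator s^4 + 16s^3 + 97s^2 + 428s + 580 = 0.
Trying s = -10: the polynomial evaluates to 0, so (s + 10) is a factor.
Dividing out leaves s^3 + 6s^2 + 37s + 58 = 0.
This factors further as (s^2 + 4s + 29)(s + 2) = 0.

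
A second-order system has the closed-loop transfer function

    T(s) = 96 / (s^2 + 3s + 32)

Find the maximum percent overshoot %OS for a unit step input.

%OS ≈ 42.1%

Comparing s^2 + 3s + 32 to s^2 + 2ζωₙs + ωₙ²: ωₙ = √32 ≈ 5.657 rad/s and ζ = 3/(2·√32) ≈ 0.2652.
%OS = 100·exp(−πζ/√(1−ζ²)) = 100·exp(−π·0.2652/√(1−0.2652²)) ≈ 42.1%.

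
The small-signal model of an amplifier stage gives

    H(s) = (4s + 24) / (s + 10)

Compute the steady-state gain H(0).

H(0) = 12/5 ≈ 2.400

Set s = 0: H(0) = (24) / (10) = 12/5.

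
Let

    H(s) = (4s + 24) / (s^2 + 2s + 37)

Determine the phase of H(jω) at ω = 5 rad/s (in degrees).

At s = j5: numerator = 24 + j20, denominator = 12 + j10.
∠H = ∠num − ∠den = 39.806° − (39.806°) = 0°.

∠H(j5) ≈ 0°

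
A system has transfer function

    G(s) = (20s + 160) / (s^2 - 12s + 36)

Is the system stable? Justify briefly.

unstable

The denominator s^2 - 12s + 36 factors as (s - 6)^2, giving poles at s = 6, 6.
Since the pole(s) at s = 6, 6 lie in the right half-plane, the system is unstable.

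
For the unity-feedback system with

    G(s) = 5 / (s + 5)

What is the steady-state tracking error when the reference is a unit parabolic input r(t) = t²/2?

e_ss = ∞

G(s) has no poles at the origin.
This is a Type 0 system; Ka = lim_{s→0} s^2·G(s) = 0, so the steady-state error for a parabola input is infinite.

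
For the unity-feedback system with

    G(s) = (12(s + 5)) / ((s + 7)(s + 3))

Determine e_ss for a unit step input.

e_ss = 0.2593

G(s) has no poles at the origin.
This is a Type 0 system. Kp = lim_{s→0} G(s) = 60/21 = 20/7.
e_ss = 1/(1 + Kp) = 1/(1 + 20/7) = 7/27 ≈ 0.2593.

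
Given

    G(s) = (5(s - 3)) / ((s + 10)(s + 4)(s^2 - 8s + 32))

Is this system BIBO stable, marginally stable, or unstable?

unstable

The poles can be read from the denominator factors: s = -10, -4, 4 + 4j, 4 - 4j.
Since the pole(s) at s = 4 + 4j, 4 - 4j lie in the right half-plane, the system is unstable.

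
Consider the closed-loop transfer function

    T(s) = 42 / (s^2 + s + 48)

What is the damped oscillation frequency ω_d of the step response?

ω_d ≈ 6.910 rad/s

Comparing s^2 + s + 48 to s^2 + 2ζωₙs + ωₙ²: ωₙ = √48 ≈ 6.928 rad/s and ζ = 1/(2·√48) ≈ 0.07217.
ζωₙ = 1/2 = 0.5, so ω_d = ωₙ√(1−ζ²) = √(ωₙ² − (ζωₙ)²) = √(48 − 0.5²) = √47.75 ≈ 6.910 rad/s.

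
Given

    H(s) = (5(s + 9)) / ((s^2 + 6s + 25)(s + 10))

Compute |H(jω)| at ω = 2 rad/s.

Substitute s = j2: numerator = 45 + j10, denominator = 186 + j162.
|H(j2)| = |45 + j10| / |186 + j162| = 46.098 / 246.66 ≈ 0.1869.

|H(j2)| ≈ 0.1869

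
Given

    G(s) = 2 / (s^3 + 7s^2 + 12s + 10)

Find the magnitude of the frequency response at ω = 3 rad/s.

Substitute s = j3: numerator = 2, denominator = -53 + j9.
|G(j3)| = |2| / |-53 + j9| = 2 / 53.759 ≈ 0.03720.

|G(j3)| ≈ 0.03720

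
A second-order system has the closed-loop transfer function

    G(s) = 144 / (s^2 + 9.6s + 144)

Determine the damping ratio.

ζ = 0.4

Compare the denominator to the standard form s^2 + 2ζωₙs + ωₙ².
ωₙ² = 144, so ωₙ = 12 rad/s.
2ζωₙ = 9.6, so ζ = 9.6/(2·12) = 0.4.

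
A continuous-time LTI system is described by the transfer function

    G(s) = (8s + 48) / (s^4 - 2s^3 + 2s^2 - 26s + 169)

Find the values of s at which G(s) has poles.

The poles are the roots of the denominator s^4 - 2s^3 + 2s^2 - 26s + 169 = 0.
No real roots exist; factor into two real quadratics: (s^2 - 6s + 13)(s^2 + 4s + 13) = 0.
Each quadratic gives a conjugate pair via the quadratic formula.

s = 3 + 2j, 3 - 2j, -2 + 3j, -2 - 3j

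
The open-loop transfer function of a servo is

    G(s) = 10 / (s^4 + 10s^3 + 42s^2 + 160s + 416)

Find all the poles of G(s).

s = ±4j, -5 ± j

The poles are the roots of the denominator s^4 + 10s^3 + 42s^2 + 160s + 416 = 0.
No real roots exist; factor into two real quadratics: (s^2 + 16)(s^2 + 10s + 26) = 0.
Each quadratic gives a conjugate pair via the quadratic formula.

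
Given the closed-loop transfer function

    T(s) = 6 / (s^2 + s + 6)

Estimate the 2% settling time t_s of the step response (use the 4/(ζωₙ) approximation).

Comparing s^2 + s + 6 to s^2 + 2ζωₙs + ωₙ²: ωₙ = √6 ≈ 2.449 rad/s and ζ = 1/(2·√6) ≈ 0.2041.
ζωₙ = 1/2 = 0.5, so t_s ≈ 4/(ζωₙ) = 4/0.5 = 8 s.

t_s ≈ 8 s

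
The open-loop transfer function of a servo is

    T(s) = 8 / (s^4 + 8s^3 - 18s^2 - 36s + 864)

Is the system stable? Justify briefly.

unstable

The denominator s^4 + 8s^3 - 18s^2 - 36s + 864 factors as (s + 8)(s^2 - 6s + 18)(s + 6), giving poles at s = -8, 3 ± 3j, -6.
Since the pole(s) at s = 3 + 3j, 3 - 3j lie in the right half-plane, the system is unstable.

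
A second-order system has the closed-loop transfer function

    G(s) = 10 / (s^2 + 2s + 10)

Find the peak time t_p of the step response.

t_p ≈ 1.047 s

Comparing s^2 + 2s + 10 to s^2 + 2ζωₙs + ωₙ²: ωₙ = √10 ≈ 3.162 rad/s and ζ = 2/(2·√10) ≈ 0.3162.
ζωₙ = 2/2 = 1, so ω_d = ωₙ√(1−ζ²) = √(ωₙ² − (ζωₙ)²) = √(10 − 1²) = √9 = 3 rad/s.
t_p = π/ω_d = π/3 ≈ 1.047 s.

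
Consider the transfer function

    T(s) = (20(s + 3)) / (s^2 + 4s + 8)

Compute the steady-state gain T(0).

T(0) = 15/2 ≈ 7.500

Set s = 0: T(0) = (60) / (8) = 15/2.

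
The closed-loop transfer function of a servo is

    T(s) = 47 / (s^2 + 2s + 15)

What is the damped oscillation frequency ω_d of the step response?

Comparing s^2 + 2s + 15 to s^2 + 2ζωₙs + ωₙ²: ωₙ = √15 ≈ 3.873 rad/s and ζ = 2/(2·√15) ≈ 0.2582.
ζωₙ = 2/2 = 1, so ω_d = ωₙ√(1−ζ²) = √(ωₙ² − (ζωₙ)²) = √(15 − 1²) = √14 ≈ 3.742 rad/s.

ω_d ≈ 3.742 rad/s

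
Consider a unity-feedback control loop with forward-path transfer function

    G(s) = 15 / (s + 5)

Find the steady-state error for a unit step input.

e_ss = 0.2500

G(s) has no poles at the origin.
This is a Type 0 system. Kp = lim_{s→0} G(s) = 15/5 = 3.
e_ss = 1/(1 + Kp) = 1/(1 + 3) = 1/4 ≈ 0.2500.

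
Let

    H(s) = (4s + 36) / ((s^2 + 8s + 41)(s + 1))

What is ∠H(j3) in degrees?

∠H(j3) ≈ -90°

At s = j3: numerator = 36 + j12, denominator = -40 + j120.
∠H = ∠num − ∠den = 18.435° − (108.43°) = -90°.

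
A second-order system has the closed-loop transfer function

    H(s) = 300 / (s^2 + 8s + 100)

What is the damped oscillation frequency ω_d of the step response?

Comparing s^2 + 8s + 100 to s^2 + 2ζωₙs + ωₙ²: ωₙ = 10 rad/s and ζ = 8/(2·10) = 0.4.
ζωₙ = 8/2 = 4, so ω_d = ωₙ√(1−ζ²) = √(ωₙ² − (ζωₙ)²) = √(100 − 4²) = √84 ≈ 9.165 rad/s.

ω_d ≈ 9.165 rad/s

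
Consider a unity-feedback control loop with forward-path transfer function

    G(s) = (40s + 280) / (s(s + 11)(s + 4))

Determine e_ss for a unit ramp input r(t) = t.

G(s) has one pole at the origin.
This is a Type 1 system. Kv = lim_{s→0} s·G(s) = 280/44 = 70/11.
e_ss = 1/Kv = 1/(70/11) = 11/70 ≈ 0.1571.

e_ss = 0.1571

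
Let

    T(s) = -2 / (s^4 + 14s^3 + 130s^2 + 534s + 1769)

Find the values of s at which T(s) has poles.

s = -5 ± 6j, -2 ± 5j

The poles are the roots of the denominator s^4 + 14s^3 + 130s^2 + 534s + 1769 = 0.
No real roots exist; factor into two real quadratics: (s^2 + 10s + 61)(s^2 + 4s + 29) = 0.
Each quadratic gives a conjugate pair via the quadratic formula.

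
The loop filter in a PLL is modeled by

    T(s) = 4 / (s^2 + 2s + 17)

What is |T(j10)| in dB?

|T(j10)|_dB ≈ -26.6 dB

Substitute s = j10: numerator = 4, denominator = -83 + j20.
|T(j10)| = |4| / |-83 + j20| = 4 / 85.376 ≈ 0.04685.
In decibels: 20·log₁₀(0.04685) ≈ -26.6 dB.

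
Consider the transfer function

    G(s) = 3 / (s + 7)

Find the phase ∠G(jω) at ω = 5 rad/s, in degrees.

∠G(j5) ≈ -35.54°

At s = j5: numerator = 3, denominator = 7 + j5.
∠G = ∠num − ∠den = 0° − (35.538°) = -35.54°.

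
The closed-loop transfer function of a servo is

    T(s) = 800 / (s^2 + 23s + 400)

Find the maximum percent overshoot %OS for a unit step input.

Comparing s^2 + 23s + 400 to s^2 + 2ζωₙs + ωₙ²: ωₙ = 20 rad/s and ζ = 23/(2·20) = 0.575.
%OS = 100·exp(−πζ/√(1−ζ²)) = 100·exp(−π·0.575/√(1−0.575²)) ≈ 11.0%.

%OS ≈ 11.0%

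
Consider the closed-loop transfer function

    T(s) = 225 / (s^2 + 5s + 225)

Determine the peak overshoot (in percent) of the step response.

%OS ≈ 58.8%

Comparing s^2 + 5s + 225 to s^2 + 2ζωₙs + ωₙ²: ωₙ = 15 rad/s and ζ = 5/(2·15) ≈ 0.1667.
%OS = 100·exp(−πζ/√(1−ζ²)) = 100·exp(−π·0.1667/√(1−0.1667²)) ≈ 58.8%.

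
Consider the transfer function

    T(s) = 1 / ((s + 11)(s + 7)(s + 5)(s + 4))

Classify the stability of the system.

stable

The poles can be read from the denominator factors: s = -11, -7, -5, -4.
Since all poles lie strictly in the left half-plane, the system is stable.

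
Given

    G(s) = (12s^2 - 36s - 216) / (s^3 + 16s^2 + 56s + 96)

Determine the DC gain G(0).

Set s = 0: G(0) = (-216) / (96) = -9/4.

G(0) = -9/4 ≈ -2.250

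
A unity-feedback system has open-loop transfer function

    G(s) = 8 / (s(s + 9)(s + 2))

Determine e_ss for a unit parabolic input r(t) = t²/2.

e_ss = ∞

G(s) has one pole at the origin.
This is a Type 1 system; Ka = lim_{s→0} s^2·G(s) = 0, so the steady-state error for a parabola input is infinite.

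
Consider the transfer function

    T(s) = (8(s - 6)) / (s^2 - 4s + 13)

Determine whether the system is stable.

unstable

The denominator s^2 - 4s + 13 factors as (s^2 - 4s + 13), giving poles at s = 2 ± 3j.
Since the pole(s) at s = 2 ± 3j lie in the right half-plane, the system is unstable.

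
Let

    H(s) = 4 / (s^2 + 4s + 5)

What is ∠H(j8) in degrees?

At s = j8: numerator = 4, denominator = -59 + j32.
∠H = ∠num − ∠den = 0° − (151.53°) = -151.5°.

∠H(j8) ≈ -151.5°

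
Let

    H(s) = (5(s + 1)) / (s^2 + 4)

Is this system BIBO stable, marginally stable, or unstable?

marginally stable

The denominator s^2 + 4 factors as (s^2 + 4), giving poles at s = ±2j.
Since the simple pole(s) at s = 2j, -2j lie on the jω-axis with none in the right half-plane, the system is marginally stable.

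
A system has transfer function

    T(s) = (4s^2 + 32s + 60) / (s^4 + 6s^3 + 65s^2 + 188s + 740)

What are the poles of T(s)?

s = -2 + 4j, -2 - 4j, -1 + 6j, -1 - 6j

The poles are the roots of the denominator s^4 + 6s^3 + 65s^2 + 188s + 740 = 0.
No real roots exist; factor into two real quadratics: (s^2 + 4s + 20)(s^2 + 2s + 37) = 0.
Each quadratic gives a conjugate pair via the quadratic formula.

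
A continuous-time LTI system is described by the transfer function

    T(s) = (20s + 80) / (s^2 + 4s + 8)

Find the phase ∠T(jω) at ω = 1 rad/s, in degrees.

At s = j1: numerator = 80 + j20, denominator = 7 + j4.
∠T = ∠num − ∠den = 14.036° − (29.745°) = -15.71°.

∠T(j1) ≈ -15.71°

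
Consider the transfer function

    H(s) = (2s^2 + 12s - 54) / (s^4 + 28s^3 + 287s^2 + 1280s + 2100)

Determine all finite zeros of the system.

Set the numerator to zero: 2s^2 + 12s - 54 = 0, i.e. 2·(s^2 + 6s - 27) = 0.
Factoring: (s - 3)(s + 9) = 0.

s = 3, -9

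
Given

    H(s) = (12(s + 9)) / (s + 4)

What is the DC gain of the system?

H(0) = 27

At s = 0 each factor (s + a) contributes a and each (s^2 + bs + c) contributes c.
H(0) = 12·(9) / ((4)) = 108/4 = 27.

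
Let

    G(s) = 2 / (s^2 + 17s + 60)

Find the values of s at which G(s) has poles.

s = -5, -12

The poles are the roots of the denominator s^2 + 17s + 60 = 0.
Factoring: (s + 5)(s + 12) = 0, so s = -5 and s = -12.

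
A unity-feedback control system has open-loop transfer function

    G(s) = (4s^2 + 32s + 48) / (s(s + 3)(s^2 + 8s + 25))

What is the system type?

The denominator has 1 factor of s at the origin (free integrator), so this is a Type 1 system.

Type 1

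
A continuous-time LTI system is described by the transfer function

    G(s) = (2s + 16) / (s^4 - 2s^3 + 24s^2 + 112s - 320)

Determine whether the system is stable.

The denominator s^4 - 2s^3 + 24s^2 + 112s - 320 factors as (s - 2)(s^2 - 4s + 40)(s + 4), giving poles at s = 2, 2 ± 6j, -4.
Since the pole(s) at s = 2, 2 ± 6j lie in the right half-plane, the system is unstable.

unstable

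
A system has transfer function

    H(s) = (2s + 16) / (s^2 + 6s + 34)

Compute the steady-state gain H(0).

Set s = 0: H(0) = (16) / (34) = 8/17.

H(0) = 8/17 ≈ 0.4706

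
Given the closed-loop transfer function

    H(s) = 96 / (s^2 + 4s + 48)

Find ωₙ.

Compare the denominator to the standard form s^2 + 2ζωₙs + ωₙ².
ωₙ² = 48, so ωₙ = √48 ≈ 6.928 rad/s.

ωₙ ≈ 6.928 rad/s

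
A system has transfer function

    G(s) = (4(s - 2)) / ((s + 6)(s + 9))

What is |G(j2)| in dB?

Substitute s = j2: numerator = -8 + j8, denominator = 50 + j30.
|G(j2)| = |-8 + j8| / |50 + j30| = 11.314 / 58.310 ≈ 0.1940.
In decibels: 20·log₁₀(0.1940) ≈ -14.2 dB.

|G(j2)|_dB ≈ -14.2 dB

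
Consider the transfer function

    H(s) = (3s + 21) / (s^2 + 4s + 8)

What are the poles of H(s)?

The poles are the roots of the denominator s^2 + 4s + 8 = 0.
Using the quadratic formula: s = (-4 ± √(-16))/2 = -2 ± 2j.

s = -2 ± 2j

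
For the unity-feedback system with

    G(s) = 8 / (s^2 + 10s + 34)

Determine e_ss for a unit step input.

G(s) has no poles at the origin.
This is a Type 0 system. Kp = lim_{s→0} G(s) = 8/34 = 4/17.
e_ss = 1/(1 + Kp) = 1/(1 + 4/17) = 17/21 ≈ 0.8095.

e_ss = 0.8095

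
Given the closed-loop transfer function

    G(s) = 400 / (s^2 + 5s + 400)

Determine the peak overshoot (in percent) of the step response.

%OS ≈ 67.3%

Comparing s^2 + 5s + 400 to s^2 + 2ζωₙs + ωₙ²: ωₙ = 20 rad/s and ζ = 5/(2·20) = 0.125.
%OS = 100·exp(−πζ/√(1−ζ²)) = 100·exp(−π·0.125/√(1−0.125²)) ≈ 67.3%.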